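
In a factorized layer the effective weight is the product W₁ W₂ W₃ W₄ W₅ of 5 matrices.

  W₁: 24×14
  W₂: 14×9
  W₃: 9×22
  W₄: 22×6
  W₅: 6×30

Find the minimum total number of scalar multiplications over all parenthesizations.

8280

Adjacent pairs: W₁W₂ = 24·14·9 = 3024; W₂W₃ = 14·9·22 = 2772; W₃W₄ = 9·22·6 = 1188; W₄W₅ = 22·6·30 = 3960.
Length 3: W₁..W₃: k=1: 0+2772+24·14·22=10164; k=2: 3024+0+24·9·22=7776 → min 7776 | W₂..W₄: k=2: 0+1188+14·9·6=1944; k=3: 2772+0+14·22·6=4620 → min 1944 | W₃..W₅: k=3: 0+3960+9·22·30=9900; k=4: 1188+0+9·6·30=2808 → min 2808.
Length 4: W₁..W₄: k=1: 0+1944+24·14·6=3960; k=2: 3024+1188+24·9·6=5508; k=3: 7776+0+24·22·6=10944 → min 3960 | W₂..W₅: k=2: 0+2808+14·9·30=6588; k=3: 2772+3960+14·22·30=15972; k=4: 1944+0+14·6·30=4464 → min 4464.
Length 5: W₁..W₅: k=1: 0+4464+24·14·30=14544; k=2: 3024+2808+24·9·30=12312; k=3: 7776+3960+24·22·30=27576; k=4: 3960+0+24·6·30=8280 → min 8280.
Optimal order: ((W₁ (W₂ (W₃ W₄))) W₅) with cost 8280.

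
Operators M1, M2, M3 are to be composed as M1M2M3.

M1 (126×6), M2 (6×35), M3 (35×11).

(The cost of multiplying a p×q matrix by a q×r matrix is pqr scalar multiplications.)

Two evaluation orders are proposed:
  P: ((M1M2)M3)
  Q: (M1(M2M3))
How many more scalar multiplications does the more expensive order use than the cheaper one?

64344

Order P = ((M1M2)M3): (M1M2): 126×6 by 6×35 → 126×35, cost 126·6·35 = 26460; ((M1M2)M3): 126×35 by 35×11 → 126×11, cost 126·35·11 = 48510; cumulative 74970. Total 74970.
Order Q = (M1(M2M3)): (M2M3): 6×35 by 35×11 → 6×11, cost 6·35·11 = 2310; (M1(M2M3)): 126×6 by 6×11 → 126×11, cost 126·6·11 = 8316; cumulative 10626. Total 10626.
Difference: |74970 − 10626| = 64344.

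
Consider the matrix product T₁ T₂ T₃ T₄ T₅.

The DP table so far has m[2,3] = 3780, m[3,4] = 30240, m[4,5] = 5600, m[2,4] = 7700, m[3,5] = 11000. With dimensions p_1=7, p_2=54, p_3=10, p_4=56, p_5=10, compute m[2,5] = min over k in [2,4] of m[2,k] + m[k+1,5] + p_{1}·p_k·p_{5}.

m[2,5] = min over k∈[2,4] of m[2,k]+m[k+1,5]+p_{1}·p_k·p_{5}.
k=2: 0 + 11000 + 7·54·10 = 14780; k=3: 3780 + 5600 + 7·10·10 = 10080; k=4: 7700 + 0 + 7·56·10 = 11620.
Minimum: 10080 at k=3.

10080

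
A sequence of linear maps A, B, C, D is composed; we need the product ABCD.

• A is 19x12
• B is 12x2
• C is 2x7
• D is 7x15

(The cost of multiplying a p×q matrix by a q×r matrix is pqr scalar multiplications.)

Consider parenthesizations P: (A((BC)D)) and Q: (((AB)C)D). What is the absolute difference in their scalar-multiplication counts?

Order P = (A((BC)D)): (BC): 12×2 by 2×7 → 12×7, cost 12·2·7 = 168; ((BC)D): 12×7 by 7×15 → 12×15, cost 12·7·15 = 1260; cumulative 1428; (A((BC)D)): 19×12 by 12×15 → 19×15, cost 19·12·15 = 3420; cumulative 4848. Total 4848.
Order Q = (((AB)C)D): (AB): 19×12 by 12×2 → 19×2, cost 19·12·2 = 456; ((AB)C): 19×2 by 2×7 → 19×7, cost 19·2·7 = 266; cumulative 722; (((AB)C)D): 19×7 by 7×15 → 19×15, cost 19·7·15 = 1995; cumulative 2717. Total 2717.
Difference: |4848 − 2717| = 2131.

2131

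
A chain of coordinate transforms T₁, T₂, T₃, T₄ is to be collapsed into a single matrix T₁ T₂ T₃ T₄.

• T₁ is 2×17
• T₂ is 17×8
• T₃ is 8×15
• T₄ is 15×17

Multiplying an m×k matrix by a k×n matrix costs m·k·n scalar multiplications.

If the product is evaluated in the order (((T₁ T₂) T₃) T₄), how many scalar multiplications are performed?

(T₁ T₂): 2×17 by 17×8 → 2×8, cost 2·17·8 = 272
((T₁ T₂) T₃): 2×8 by 8×15 → 2×15, cost 2·8·15 = 240; cumulative 512
(((T₁ T₂) T₃) T₄): 2×15 by 15×17 → 2×17, cost 2·15·17 = 510; cumulative 1022
Total: 1022 scalar multiplications.

1022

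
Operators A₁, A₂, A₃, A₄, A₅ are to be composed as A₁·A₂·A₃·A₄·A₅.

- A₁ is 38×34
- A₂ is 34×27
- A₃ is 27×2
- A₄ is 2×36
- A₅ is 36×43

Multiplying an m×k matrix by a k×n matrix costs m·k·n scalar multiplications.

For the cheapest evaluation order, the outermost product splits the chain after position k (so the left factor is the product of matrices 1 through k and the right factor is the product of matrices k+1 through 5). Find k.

Adjacent pairs: A₁A₂ = 38·34·27 = 34884; A₂A₃ = 34·27·2 = 1836; A₃A₄ = 27·2·36 = 1944; A₄A₅ = 2·36·43 = 3096.
Length 3: A₁..A₃: k=1: 0+1836+38·34·2=4420; k=2: 34884+0+38·27·2=36936 → min 4420 | A₂..A₄: k=2: 0+1944+34·27·36=34992; k=3: 1836+0+34·2·36=4284 → min 4284 | A₃..A₅: k=3: 0+3096+27·2·43=5418; k=4: 1944+0+27·36·43=43740 → min 5418.
Length 4: A₁..A₄: k=1: 0+4284+38·34·36=50796; k=2: 34884+1944+38·27·36=73764; k=3: 4420+0+38·2·36=7156 → min 7156 | A₂..A₅: k=2: 0+5418+34·27·43=44892; k=3: 1836+3096+34·2·43=7856; k=4: 4284+0+34·36·43=56916 → min 7856.
Top-level splits: k=1: (A₁..A₁)·(A₂..A₅) → 0+7856+38·34·43 = 63412; k=2: (A₁..A₂)·(A₃..A₅) → 34884+5418+38·27·43 = 84420; k=3: (A₁..A₃)·(A₄..A₅) → 4420+3096+38·2·43 = 10784; k=4: (A₁..A₄)·(A₅..A₅) → 7156+0+38·36·43 = 65980.
Best split is after A₃, i.e. k = 3.

3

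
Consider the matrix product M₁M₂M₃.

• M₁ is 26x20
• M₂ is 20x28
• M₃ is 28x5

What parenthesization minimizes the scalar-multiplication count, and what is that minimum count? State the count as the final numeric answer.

5400

(M₁(M₂M₃)): cost 5400.
((M₁M₂)M₃): cost 18200.
Optimal: (M₁(M₂M₃)) with cost 5400.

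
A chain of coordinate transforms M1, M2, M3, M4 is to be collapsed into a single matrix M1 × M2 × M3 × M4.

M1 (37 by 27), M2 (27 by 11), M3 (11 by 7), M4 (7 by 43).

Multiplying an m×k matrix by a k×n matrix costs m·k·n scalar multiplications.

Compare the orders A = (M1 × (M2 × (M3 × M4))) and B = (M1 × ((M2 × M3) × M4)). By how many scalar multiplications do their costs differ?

5876

Order A = (M1 × (M2 × (M3 × M4))): (M3 × M4): 11×7 by 7×43 → 11×43, cost 11·7·43 = 3311; (M2 × (M3 × M4)): 27×11 by 11×43 → 27×43, cost 27·11·43 = 12771; cumulative 16082; (M1 × (M2 × (M3 × M4))): 37×27 by 27×43 → 37×43, cost 37·27·43 = 42957; cumulative 59039. Total 59039.
Order B = (M1 × ((M2 × M3) × M4)): (M2 × M3): 27×11 by 11×7 → 27×7, cost 27·11·7 = 2079; ((M2 × M3) × M4): 27×7 by 7×43 → 27×43, cost 27·7·43 = 8127; cumulative 10206; (M1 × ((M2 × M3) × M4)): 37×27 by 27×43 → 37×43, cost 37·27·43 = 42957; cumulative 53163. Total 53163.
Difference: |59039 − 53163| = 5876.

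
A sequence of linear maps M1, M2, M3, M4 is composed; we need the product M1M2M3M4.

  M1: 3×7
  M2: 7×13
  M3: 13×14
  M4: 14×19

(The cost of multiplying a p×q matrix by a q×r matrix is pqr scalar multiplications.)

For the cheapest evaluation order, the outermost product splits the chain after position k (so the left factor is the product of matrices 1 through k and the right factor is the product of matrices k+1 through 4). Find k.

Adjacent pairs: M1M2 = 3·7·13 = 273; M2M3 = 7·13·14 = 1274; M3M4 = 13·14·19 = 3458.
Length 3: M1..M3: k=1: 0+1274+3·7·14=1568; k=2: 273+0+3·13·14=819 → min 819 | M2..M4: k=2: 0+3458+7·13·19=5187; k=3: 1274+0+7·14·19=3136 → min 3136.
Top-level splits: k=1: (M1..M1)·(M2..M4) → 0+3136+3·7·19 = 3535; k=2: (M1..M2)·(M3..M4) → 273+3458+3·13·19 = 4472; k=3: (M1..M3)·(M4..M4) → 819+0+3·14·19 = 1617.
Best split is after M3, i.e. k = 3.

3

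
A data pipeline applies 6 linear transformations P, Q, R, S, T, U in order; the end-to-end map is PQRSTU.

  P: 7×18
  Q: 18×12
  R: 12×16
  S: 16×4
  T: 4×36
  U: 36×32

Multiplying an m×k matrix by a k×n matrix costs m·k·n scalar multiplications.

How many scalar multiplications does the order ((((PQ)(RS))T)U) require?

11688

(PQ): 7×18 by 18×12 → 7×12, cost 7·18·12 = 1512
(RS): 12×16 by 16×4 → 12×4, cost 12·16·4 = 768
((PQ)(RS)): 7×12 by 12×4 → 7×4, cost 7·12·4 = 336; cumulative 2616
(((PQ)(RS))T): 7×4 by 4×36 → 7×36, cost 7·4·36 = 1008; cumulative 3624
((((PQ)(RS))T)U): 7×36 by 36×32 → 7×32, cost 7·36·32 = 8064; cumulative 11688
Total: 11688 scalar multiplications.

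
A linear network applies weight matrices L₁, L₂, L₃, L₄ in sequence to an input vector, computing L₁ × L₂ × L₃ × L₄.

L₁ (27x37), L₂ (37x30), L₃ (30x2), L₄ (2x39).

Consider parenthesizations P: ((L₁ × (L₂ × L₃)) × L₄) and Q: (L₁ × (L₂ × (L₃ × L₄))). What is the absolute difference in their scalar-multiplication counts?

Order P = ((L₁ × (L₂ × L₃)) × L₄): (L₂ × L₃): 37×30 by 30×2 → 37×2, cost 37·30·2 = 2220; (L₁ × (L₂ × L₃)): 27×37 by 37×2 → 27×2, cost 27·37·2 = 1998; cumulative 4218; ((L₁ × (L₂ × L₃)) × L₄): 27×2 by 2×39 → 27×39, cost 27·2·39 = 2106; cumulative 6324. Total 6324.
Order Q = (L₁ × (L₂ × (L₃ × L₄))): (L₃ × L₄): 30×2 by 2×39 → 30×39, cost 30·2·39 = 2340; (L₂ × (L₃ × L₄)): 37×30 by 30×39 → 37×39, cost 37·30·39 = 43290; cumulative 45630; (L₁ × (L₂ × (L₃ × L₄))): 27×37 by 37×39 → 27×39, cost 27·37·39 = 38961; cumulative 84591. Total 84591.
Difference: |6324 − 84591| = 78267.

78267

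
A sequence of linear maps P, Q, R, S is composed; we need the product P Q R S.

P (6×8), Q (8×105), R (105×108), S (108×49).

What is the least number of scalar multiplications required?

Adjacent pairs: PQ = 6·8·105 = 5040; QR = 8·105·108 = 90720; RS = 105·108·49 = 555660.
Length 3: P..R: k=1: 0+90720+6·8·108=95904; k=2: 5040+0+6·105·108=73080 → min 73080 | Q..S: k=2: 0+555660+8·105·49=596820; k=3: 90720+0+8·108·49=133056 → min 133056.
Length 4: P..S: k=1: 0+133056+6·8·49=135408; k=2: 5040+555660+6·105·49=591570; k=3: 73080+0+6·108·49=104832 → min 104832.
Optimal order: (((P Q) R) S) with cost 104832.

104832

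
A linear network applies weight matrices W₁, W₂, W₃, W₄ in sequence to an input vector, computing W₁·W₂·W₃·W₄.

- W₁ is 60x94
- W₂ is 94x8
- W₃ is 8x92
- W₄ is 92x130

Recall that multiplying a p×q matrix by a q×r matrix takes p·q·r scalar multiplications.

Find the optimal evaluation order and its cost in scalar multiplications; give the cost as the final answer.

203200

Adjacent pairs: W₁W₂ = 60·94·8 = 45120; W₂W₃ = 94·8·92 = 69184; W₃W₄ = 8·92·130 = 95680.
Length 3: W₁..W₃: k=1: 0+69184+60·94·92=588064; k=2: 45120+0+60·8·92=89280 → min 89280 | W₂..W₄: k=2: 0+95680+94·8·130=193440; k=3: 69184+0+94·92·130=1193424 → min 193440.
Length 4: W₁..W₄: k=1: 0+193440+60·94·130=926640; k=2: 45120+95680+60·8·130=203200; k=3: 89280+0+60·92·130=806880 → min 203200.
Optimal parenthesization: ((W₁·W₂)·(W₃·W₄)) with cost 203200.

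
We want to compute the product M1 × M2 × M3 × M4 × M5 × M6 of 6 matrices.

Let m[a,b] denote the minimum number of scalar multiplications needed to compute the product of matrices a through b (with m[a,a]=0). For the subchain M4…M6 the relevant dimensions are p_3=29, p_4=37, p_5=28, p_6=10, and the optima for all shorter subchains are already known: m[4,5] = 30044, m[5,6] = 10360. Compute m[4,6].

21090

m[4,6] = min over k∈[4,5] of m[4,k]+m[k+1,6]+p_{3}·p_k·p_{6}.
k=4: 0 + 10360 + 29·37·10 = 21090; k=5: 30044 + 0 + 29·28·10 = 38164.
Minimum: 21090 at k=4.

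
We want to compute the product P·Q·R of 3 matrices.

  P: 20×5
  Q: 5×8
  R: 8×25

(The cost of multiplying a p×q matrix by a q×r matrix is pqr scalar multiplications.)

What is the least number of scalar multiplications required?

Order (P·(Q·R)): (Q·R): 5×8 by 8×25 → 5×25, cost 5·8·25 = 1000; (P·(Q·R)): 20×5 by 5×25 → 20×25, cost 20·5·25 = 2500; cumulative 3500. Total 3500.
Order ((P·Q)·R): (P·Q): 20×5 by 5×8 → 20×8, cost 20·5·8 = 800; ((P·Q)·R): 20×8 by 8×25 → 20×25, cost 20·8·25 = 4000; cumulative 4800. Total 4800.
Minimum: 3500.

3500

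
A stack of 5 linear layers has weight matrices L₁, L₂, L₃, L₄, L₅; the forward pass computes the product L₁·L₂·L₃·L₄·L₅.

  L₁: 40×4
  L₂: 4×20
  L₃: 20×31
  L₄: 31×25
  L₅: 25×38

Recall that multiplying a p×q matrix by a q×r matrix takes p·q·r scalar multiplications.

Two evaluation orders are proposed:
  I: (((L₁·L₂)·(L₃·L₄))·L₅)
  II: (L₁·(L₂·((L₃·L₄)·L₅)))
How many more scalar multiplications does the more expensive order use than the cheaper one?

Order I = (((L₁·L₂)·(L₃·L₄))·L₅): (L₁·L₂): 40×4 by 4×20 → 40×20, cost 40·4·20 = 3200; (L₃·L₄): 20×31 by 31×25 → 20×25, cost 20·31·25 = 15500; ((L₁·L₂)·(L₃·L₄)): 40×20 by 20×25 → 40×25, cost 40·20·25 = 20000; cumulative 38700; (((L₁·L₂)·(L₃·L₄))·L₅): 40×25 by 25×38 → 40×38, cost 40·25·38 = 38000; cumulative 76700. Total 76700.
Order II = (L₁·(L₂·((L₃·L₄)·L₅))): (L₃·L₄): 20×31 by 31×25 → 20×25, cost 20·31·25 = 15500; ((L₃·L₄)·L₅): 20×25 by 25×38 → 20×38, cost 20·25·38 = 19000; cumulative 34500; (L₂·((L₃·L₄)·L₅)): 4×20 by 20×38 → 4×38, cost 4·20·38 = 3040; cumulative 37540; (L₁·(L₂·((L₃·L₄)·L₅))): 40×4 by 4×38 → 40×38, cost 40·4·38 = 6080; cumulative 43620. Total 43620.
Difference: |76700 − 43620| = 33080.

33080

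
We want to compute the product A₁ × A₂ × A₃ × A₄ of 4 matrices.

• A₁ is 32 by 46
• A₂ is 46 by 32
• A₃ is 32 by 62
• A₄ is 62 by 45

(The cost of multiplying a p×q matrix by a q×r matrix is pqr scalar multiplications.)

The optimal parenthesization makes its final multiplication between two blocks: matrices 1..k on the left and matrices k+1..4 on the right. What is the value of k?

2

Adjacent pairs: A₁A₂ = 32·46·32 = 47104; A₂A₃ = 46·32·62 = 91264; A₃A₄ = 32·62·45 = 89280.
Length 3: A₁..A₃: k=1: 0+91264+32·46·62=182528; k=2: 47104+0+32·32·62=110592 → min 110592 | A₂..A₄: k=2: 0+89280+46·32·45=155520; k=3: 91264+0+46·62·45=219604 → min 155520.
Top-level splits: k=1: (A₁..A₁)·(A₂..A₄) → 0+155520+32·46·45 = 221760; k=2: (A₁..A₂)·(A₃..A₄) → 47104+89280+32·32·45 = 182464; k=3: (A₁..A₃)·(A₄..A₄) → 110592+0+32·62·45 = 199872.
Best split is after A₂, i.e. k = 2.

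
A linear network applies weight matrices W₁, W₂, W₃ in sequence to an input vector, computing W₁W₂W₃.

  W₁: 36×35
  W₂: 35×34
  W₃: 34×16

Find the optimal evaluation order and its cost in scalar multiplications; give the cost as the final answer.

39200

(W₁(W₂W₃)): cost 39200.
((W₁W₂)W₃): cost 62424.
Optimal: (W₁(W₂W₃)) with cost 39200.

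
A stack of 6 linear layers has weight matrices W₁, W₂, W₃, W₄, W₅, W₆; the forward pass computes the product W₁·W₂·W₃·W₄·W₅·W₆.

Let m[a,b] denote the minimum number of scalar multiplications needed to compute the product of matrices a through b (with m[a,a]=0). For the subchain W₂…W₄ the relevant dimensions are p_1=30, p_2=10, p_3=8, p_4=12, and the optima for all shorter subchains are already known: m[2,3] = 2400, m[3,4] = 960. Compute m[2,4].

4560

m[2,4] = min over k∈[2,3] of m[2,k]+m[k+1,4]+p_{1}·p_k·p_{4}.
k=2: 0 + 960 + 30·10·12 = 4560; k=3: 2400 + 0 + 30·8·12 = 5280.
Minimum: 4560 at k=2.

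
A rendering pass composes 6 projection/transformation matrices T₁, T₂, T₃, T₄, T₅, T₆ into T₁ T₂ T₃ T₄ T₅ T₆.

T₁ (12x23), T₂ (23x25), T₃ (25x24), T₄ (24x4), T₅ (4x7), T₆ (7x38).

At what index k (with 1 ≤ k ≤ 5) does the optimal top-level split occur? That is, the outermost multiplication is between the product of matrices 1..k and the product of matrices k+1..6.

Adjacent pairs: T₁T₂ = 12·23·25 = 6900; T₂T₃ = 23·25·24 = 13800; T₃T₄ = 25·24·4 = 2400; T₄T₅ = 24·4·7 = 672; T₅T₆ = 4·7·38 = 1064.
Length 3: T₁..T₃: k=1: 0+13800+12·23·24=20424; k=2: 6900+0+12·25·24=14100 → min 14100 | T₂..T₄: k=2: 0+2400+23·25·4=4700; k=3: 13800+0+23·24·4=16008 → min 4700 | T₃..T₅: k=3: 0+672+25·24·7=4872; k=4: 2400+0+25·4·7=3100 → min 3100 | T₄..T₆: k=4: 0+1064+24·4·38=4712; k=5: 672+0+24·7·38=7056 → min 4712.
Length 4: T₁..T₄: k=1: 0+4700+12·23·4=5804; k=2: 6900+2400+12·25·4=10500; k=3: 14100+0+12·24·4=15252 → min 5804 | T₂..T₅: k=2: 0+3100+23·25·7=7125; k=3: 13800+672+23·24·7=18336; k=4: 4700+0+23·4·7=5344 → min 5344 | T₃..T₆: k=3: 0+4712+25·24·38=27512; k=4: 2400+1064+25·4·38=7264; k=5: 3100+0+25·7·38=9750 → min 7264.
Length 5: T₁..T₅: k=1: 0+5344+12·23·7=7276; k=2: 6900+3100+12·25·7=12100; k=3: 14100+672+12·24·7=16788; k=4: 5804+0+12·4·7=6140 → min 6140 | T₂..T₆: k=2: 0+7264+23·25·38=29114; k=3: 13800+4712+23·24·38=39488; k=4: 4700+1064+23·4·38=9260; k=5: 5344+0+23·7·38=11462 → min 9260.
Top-level splits: k=1: (T₁..T₁)·(T₂..T₆) → 0+9260+12·23·38 = 19748; k=2: (T₁..T₂)·(T₃..T₆) → 6900+7264+12·25·38 = 25564; k=3: (T₁..T₃)·(T₄..T₆) → 14100+4712+12·24·38 = 29756; k=4: (T₁..T₄)·(T₅..T₆) → 5804+1064+12·4·38 = 8692; k=5: (T₁..T₅)·(T₆..T₆) → 6140+0+12·7·38 = 9332.
Best split is after T₄, i.e. k = 4.

4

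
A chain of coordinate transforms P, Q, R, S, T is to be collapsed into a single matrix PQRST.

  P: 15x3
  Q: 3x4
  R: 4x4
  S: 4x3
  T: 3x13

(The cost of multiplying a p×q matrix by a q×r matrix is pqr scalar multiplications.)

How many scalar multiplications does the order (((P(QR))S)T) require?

(QR): 3×4 by 4×4 → 3×4, cost 3·4·4 = 48
(P(QR)): 15×3 by 3×4 → 15×4, cost 15·3·4 = 180; cumulative 228
((P(QR))S): 15×4 by 4×3 → 15×3, cost 15·4·3 = 180; cumulative 408
(((P(QR))S)T): 15×3 by 3×13 → 15×13, cost 15·3·13 = 585; cumulative 993
Total: 993 scalar multiplications.

993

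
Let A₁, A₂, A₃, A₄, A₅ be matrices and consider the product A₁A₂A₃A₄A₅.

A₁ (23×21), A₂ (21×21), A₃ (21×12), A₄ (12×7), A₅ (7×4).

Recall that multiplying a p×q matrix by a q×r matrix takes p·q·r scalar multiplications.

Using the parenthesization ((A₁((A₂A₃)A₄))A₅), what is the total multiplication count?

11081

(A₂A₃): 21×21 by 21×12 → 21×12, cost 21·21·12 = 5292
((A₂A₃)A₄): 21×12 by 12×7 → 21×7, cost 21·12·7 = 1764; cumulative 7056
(A₁((A₂A₃)A₄)): 23×21 by 21×7 → 23×7, cost 23·21·7 = 3381; cumulative 10437
((A₁((A₂A₃)A₄))A₅): 23×7 by 7×4 → 23×4, cost 23·7·4 = 644; cumulative 11081
Total: 11081 scalar multiplications.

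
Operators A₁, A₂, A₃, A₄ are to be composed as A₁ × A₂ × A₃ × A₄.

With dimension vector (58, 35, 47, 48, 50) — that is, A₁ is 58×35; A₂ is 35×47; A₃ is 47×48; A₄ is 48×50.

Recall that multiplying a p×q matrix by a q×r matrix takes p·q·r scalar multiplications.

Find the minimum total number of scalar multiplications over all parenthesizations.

Adjacent pairs: A₁A₂ = 58·35·47 = 95410; A₂A₃ = 35·47·48 = 78960; A₃A₄ = 47·48·50 = 112800.
Length 3: A₁..A₃: k=1: 0+78960+58·35·48=176400; k=2: 95410+0+58·47·48=226258 → min 176400 | A₂..A₄: k=2: 0+112800+35·47·50=195050; k=3: 78960+0+35·48·50=162960 → min 162960.
Length 4: A₁..A₄: k=1: 0+162960+58·35·50=264460; k=2: 95410+112800+58·47·50=344510; k=3: 176400+0+58·48·50=315600 → min 264460.
Optimal order: (A₁ × ((A₂ × A₃) × A₄)) with cost 264460.

264460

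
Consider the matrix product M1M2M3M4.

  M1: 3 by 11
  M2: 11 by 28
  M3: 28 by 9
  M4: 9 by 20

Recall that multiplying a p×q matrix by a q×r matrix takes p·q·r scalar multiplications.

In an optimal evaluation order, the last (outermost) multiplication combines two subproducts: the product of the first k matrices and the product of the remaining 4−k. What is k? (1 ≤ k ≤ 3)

3

Adjacent pairs: M1M2 = 3·11·28 = 924; M2M3 = 11·28·9 = 2772; M3M4 = 28·9·20 = 5040.
Length 3: M1..M3: k=1: 0+2772+3·11·9=3069; k=2: 924+0+3·28·9=1680 → min 1680 | M2..M4: k=2: 0+5040+11·28·20=11200; k=3: 2772+0+11·9·20=4752 → min 4752.
Top-level splits: k=1: (M1..M1)·(M2..M4) → 0+4752+3·11·20 = 5412; k=2: (M1..M2)·(M3..M4) → 924+5040+3·28·20 = 7644; k=3: (M1..M3)·(M4..M4) → 1680+0+3·9·20 = 2220.
Best split is after M3, i.e. k = 3.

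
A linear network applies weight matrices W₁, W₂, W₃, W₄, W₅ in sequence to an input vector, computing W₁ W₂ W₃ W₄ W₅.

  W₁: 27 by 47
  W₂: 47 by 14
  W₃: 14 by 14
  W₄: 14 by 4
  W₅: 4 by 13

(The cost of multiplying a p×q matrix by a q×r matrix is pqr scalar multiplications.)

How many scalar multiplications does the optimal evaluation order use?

9896

Adjacent pairs: W₁W₂ = 27·47·14 = 17766; W₂W₃ = 47·14·14 = 9212; W₃W₄ = 14·14·4 = 784; W₄W₅ = 14·4·13 = 728.
Length 3: W₁..W₃: k=1: 0+9212+27·47·14=26978; k=2: 17766+0+27·14·14=23058 → min 23058 | W₂..W₄: k=2: 0+784+47·14·4=3416; k=3: 9212+0+47·14·4=11844 → min 3416 | W₃..W₅: k=3: 0+728+14·14·13=3276; k=4: 784+0+14·4·13=1512 → min 1512.
Length 4: W₁..W₄: k=1: 0+3416+27·47·4=8492; k=2: 17766+784+27·14·4=20062; k=3: 23058+0+27·14·4=24570 → min 8492 | W₂..W₅: k=2: 0+1512+47·14·13=10066; k=3: 9212+728+47·14·13=18494; k=4: 3416+0+47·4·13=5860 → min 5860.
Length 5: W₁..W₅: k=1: 0+5860+27·47·13=22357; k=2: 17766+1512+27·14·13=24192; k=3: 23058+728+27·14·13=28700; k=4: 8492+0+27·4·13=9896 → min 9896.
Optimal order: ((W₁ (W₂ (W₃ W₄))) W₅) with cost 9896.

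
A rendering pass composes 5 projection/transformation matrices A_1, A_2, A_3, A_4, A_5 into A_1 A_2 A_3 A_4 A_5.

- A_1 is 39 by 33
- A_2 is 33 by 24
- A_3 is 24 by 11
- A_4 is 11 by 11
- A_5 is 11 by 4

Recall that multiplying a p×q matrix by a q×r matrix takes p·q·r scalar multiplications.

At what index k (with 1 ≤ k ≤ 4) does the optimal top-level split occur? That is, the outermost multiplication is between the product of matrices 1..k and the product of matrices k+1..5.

Adjacent pairs: A_1A_2 = 39·33·24 = 30888; A_2A_3 = 33·24·11 = 8712; A_3A_4 = 24·11·11 = 2904; A_4A_5 = 11·11·4 = 484.
Length 3: A_1..A_3: k=1: 0+8712+39·33·11=22869; k=2: 30888+0+39·24·11=41184 → min 22869 | A_2..A_4: k=2: 0+2904+33·24·11=11616; k=3: 8712+0+33·11·11=12705 → min 11616 | A_3..A_5: k=3: 0+484+24·11·4=1540; k=4: 2904+0+24·11·4=3960 → min 1540.
Length 4: A_1..A_4: k=1: 0+11616+39·33·11=25773; k=2: 30888+2904+39·24·11=44088; k=3: 22869+0+39·11·11=27588 → min 25773 | A_2..A_5: k=2: 0+1540+33·24·4=4708; k=3: 8712+484+33·11·4=10648; k=4: 11616+0+33·11·4=13068 → min 4708.
Top-level splits: k=1: (A_1..A_1)·(A_2..A_5) → 0+4708+39·33·4 = 9856; k=2: (A_1..A_2)·(A_3..A_5) → 30888+1540+39·24·4 = 36172; k=3: (A_1..A_3)·(A_4..A_5) → 22869+484+39·11·4 = 25069; k=4: (A_1..A_4)·(A_5..A_5) → 25773+0+39·11·4 = 27489.
Best split is after A_1, i.e. k = 1.

1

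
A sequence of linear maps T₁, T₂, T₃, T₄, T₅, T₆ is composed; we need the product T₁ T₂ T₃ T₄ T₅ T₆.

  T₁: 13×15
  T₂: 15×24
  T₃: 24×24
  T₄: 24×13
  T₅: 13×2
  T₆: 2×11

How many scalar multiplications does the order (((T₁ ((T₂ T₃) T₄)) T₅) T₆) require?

16479

(T₂ T₃): 15×24 by 24×24 → 15×24, cost 15·24·24 = 8640
((T₂ T₃) T₄): 15×24 by 24×13 → 15×13, cost 15·24·13 = 4680; cumulative 13320
(T₁ ((T₂ T₃) T₄)): 13×15 by 15×13 → 13×13, cost 13·15·13 = 2535; cumulative 15855
((T₁ ((T₂ T₃) T₄)) T₅): 13×13 by 13×2 → 13×2, cost 13·13·2 = 338; cumulative 16193
(((T₁ ((T₂ T₃) T₄)) T₅) T₆): 13×2 by 2×11 → 13×11, cost 13·2·11 = 286; cumulative 16479
Total: 16479 scalar multiplications.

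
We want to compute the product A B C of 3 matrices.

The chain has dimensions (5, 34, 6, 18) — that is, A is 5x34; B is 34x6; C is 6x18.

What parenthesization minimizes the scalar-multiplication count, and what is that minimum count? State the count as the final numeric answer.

(A (B C)): cost 6732.
((A B) C): cost 1560.
Optimal: ((A B) C) with cost 1560.

1560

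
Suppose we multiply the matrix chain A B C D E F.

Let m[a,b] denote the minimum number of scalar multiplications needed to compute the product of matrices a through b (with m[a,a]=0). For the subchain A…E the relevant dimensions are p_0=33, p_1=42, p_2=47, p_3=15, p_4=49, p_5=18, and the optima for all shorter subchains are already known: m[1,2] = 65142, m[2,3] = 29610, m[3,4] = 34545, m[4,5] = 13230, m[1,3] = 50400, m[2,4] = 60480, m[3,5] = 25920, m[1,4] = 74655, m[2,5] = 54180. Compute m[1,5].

m[1,5] = min over k∈[1,4] of m[1,k]+m[k+1,5]+p_{0}·p_k·p_{5}.
k=1: 0 + 54180 + 33·42·18 = 79128; k=2: 65142 + 25920 + 33·47·18 = 118980; k=3: 50400 + 13230 + 33·15·18 = 72540; k=4: 74655 + 0 + 33·49·18 = 103761.
Minimum: 72540 at k=3.

72540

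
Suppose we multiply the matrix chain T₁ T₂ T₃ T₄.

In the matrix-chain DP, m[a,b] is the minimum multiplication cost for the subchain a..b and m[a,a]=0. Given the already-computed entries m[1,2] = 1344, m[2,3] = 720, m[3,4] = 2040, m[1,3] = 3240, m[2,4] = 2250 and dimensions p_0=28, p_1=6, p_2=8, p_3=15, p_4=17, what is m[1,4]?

5106

m[1,4] = min over k∈[1,3] of m[1,k]+m[k+1,4]+p_{0}·p_k·p_{4}.
k=1: 0 + 2250 + 28·6·17 = 5106; k=2: 1344 + 2040 + 28·8·17 = 7192; k=3: 3240 + 0 + 28·15·17 = 10380.
Minimum: 5106 at k=1.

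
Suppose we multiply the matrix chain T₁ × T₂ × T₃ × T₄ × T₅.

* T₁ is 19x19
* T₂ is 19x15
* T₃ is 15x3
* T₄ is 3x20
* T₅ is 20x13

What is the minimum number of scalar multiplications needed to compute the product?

Adjacent pairs: T₁T₂ = 19·19·15 = 5415; T₂T₃ = 19·15·3 = 855; T₃T₄ = 15·3·20 = 900; T₄T₅ = 3·20·13 = 780.
Length 3: T₁..T₃: k=1: 0+855+19·19·3=1938; k=2: 5415+0+19·15·3=6270 → min 1938 | T₂..T₄: k=2: 0+900+19·15·20=6600; k=3: 855+0+19·3·20=1995 → min 1995 | T₃..T₅: k=3: 0+780+15·3·13=1365; k=4: 900+0+15·20·13=4800 → min 1365.
Length 4: T₁..T₄: k=1: 0+1995+19·19·20=9215; k=2: 5415+900+19·15·20=12015; k=3: 1938+0+19·3·20=3078 → min 3078 | T₂..T₅: k=2: 0+1365+19·15·13=5070; k=3: 855+780+19·3·13=2376; k=4: 1995+0+19·20·13=6935 → min 2376.
Length 5: T₁..T₅: k=1: 0+2376+19·19·13=7069; k=2: 5415+1365+19·15·13=10485; k=3: 1938+780+19·3·13=3459; k=4: 3078+0+19·20·13=8018 → min 3459.
Optimal order: ((T₁ × (T₂ × T₃)) × (T₄ × T₅)) with cost 3459.

3459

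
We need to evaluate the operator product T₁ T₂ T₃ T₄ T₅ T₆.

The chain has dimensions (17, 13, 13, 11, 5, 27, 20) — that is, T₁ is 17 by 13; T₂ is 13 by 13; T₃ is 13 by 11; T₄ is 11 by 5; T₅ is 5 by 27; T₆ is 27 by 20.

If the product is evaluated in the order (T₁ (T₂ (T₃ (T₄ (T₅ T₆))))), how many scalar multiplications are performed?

14460

(T₅ T₆): 5×27 by 27×20 → 5×20, cost 5·27·20 = 2700
(T₄ (T₅ T₆)): 11×5 by 5×20 → 11×20, cost 11·5·20 = 1100; cumulative 3800
(T₃ (T₄ (T₅ T₆))): 13×11 by 11×20 → 13×20, cost 13·11·20 = 2860; cumulative 6660
(T₂ (T₃ (T₄ (T₅ T₆)))): 13×13 by 13×20 → 13×20, cost 13·13·20 = 3380; cumulative 10040
(T₁ (T₂ (T₃ (T₄ (T₅ T₆))))): 17×13 by 13×20 → 17×20, cost 17·13·20 = 4420; cumulative 14460
Total: 14460 scalar multiplications.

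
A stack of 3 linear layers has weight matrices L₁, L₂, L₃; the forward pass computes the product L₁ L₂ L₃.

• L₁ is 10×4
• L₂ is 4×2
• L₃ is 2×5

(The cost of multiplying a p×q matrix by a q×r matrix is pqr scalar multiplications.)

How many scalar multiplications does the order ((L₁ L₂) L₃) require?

(L₁ L₂): 10×4 by 4×2 → 10×2, cost 10·4·2 = 80
((L₁ L₂) L₃): 10×2 by 2×5 → 10×5, cost 10·2·5 = 100; cumulative 180
Total: 180 scalar multiplications.

180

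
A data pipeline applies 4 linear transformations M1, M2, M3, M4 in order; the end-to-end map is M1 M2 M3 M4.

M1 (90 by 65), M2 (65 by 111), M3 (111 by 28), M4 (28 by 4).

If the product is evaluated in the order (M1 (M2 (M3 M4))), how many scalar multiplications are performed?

64692

(M3 M4): 111×28 by 28×4 → 111×4, cost 111·28·4 = 12432
(M2 (M3 M4)): 65×111 by 111×4 → 65×4, cost 65·111·4 = 28860; cumulative 41292
(M1 (M2 (M3 M4))): 90×65 by 65×4 → 90×4, cost 90·65·4 = 23400; cumulative 64692
Total: 64692 scalar multiplications.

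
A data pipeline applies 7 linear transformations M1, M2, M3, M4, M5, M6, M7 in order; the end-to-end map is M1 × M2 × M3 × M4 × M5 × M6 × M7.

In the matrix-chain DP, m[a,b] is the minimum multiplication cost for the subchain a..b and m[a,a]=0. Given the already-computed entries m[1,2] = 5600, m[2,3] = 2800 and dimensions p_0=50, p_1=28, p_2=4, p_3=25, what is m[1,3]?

m[1,3] = min over k∈[1,2] of m[1,k]+m[k+1,3]+p_{0}·p_k·p_{3}.
k=1: 0 + 2800 + 50·28·25 = 37800; k=2: 5600 + 0 + 50·4·25 = 10600.
Minimum: 10600 at k=2.

10600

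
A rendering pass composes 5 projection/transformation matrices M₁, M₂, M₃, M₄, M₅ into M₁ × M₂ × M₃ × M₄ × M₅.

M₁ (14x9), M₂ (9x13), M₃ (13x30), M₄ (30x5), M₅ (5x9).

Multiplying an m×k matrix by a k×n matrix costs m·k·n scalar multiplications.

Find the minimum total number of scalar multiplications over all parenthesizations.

3795

Adjacent pairs: M₁M₂ = 14·9·13 = 1638; M₂M₃ = 9·13·30 = 3510; M₃M₄ = 13·30·5 = 1950; M₄M₅ = 30·5·9 = 1350.
Length 3: M₁..M₃: k=1: 0+3510+14·9·30=7290; k=2: 1638+0+14·13·30=7098 → min 7098 | M₂..M₄: k=2: 0+1950+9·13·5=2535; k=3: 3510+0+9·30·5=4860 → min 2535 | M₃..M₅: k=3: 0+1350+13·30·9=4860; k=4: 1950+0+13·5·9=2535 → min 2535.
Length 4: M₁..M₄: k=1: 0+2535+14·9·5=3165; k=2: 1638+1950+14·13·5=4498; k=3: 7098+0+14·30·5=9198 → min 3165 | M₂..M₅: k=2: 0+2535+9·13·9=3588; k=3: 3510+1350+9·30·9=7290; k=4: 2535+0+9·5·9=2940 → min 2940.
Length 5: M₁..M₅: k=1: 0+2940+14·9·9=4074; k=2: 1638+2535+14·13·9=5811; k=3: 7098+1350+14·30·9=12228; k=4: 3165+0+14·5·9=3795 → min 3795.
Optimal order: ((M₁ × (M₂ × (M₃ × M₄))) × M₅) with cost 3795.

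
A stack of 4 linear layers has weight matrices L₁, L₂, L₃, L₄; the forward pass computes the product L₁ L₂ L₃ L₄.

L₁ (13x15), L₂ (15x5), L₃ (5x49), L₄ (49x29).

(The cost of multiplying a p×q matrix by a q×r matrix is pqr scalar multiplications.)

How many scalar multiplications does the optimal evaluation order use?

9965

Adjacent pairs: L₁L₂ = 13·15·5 = 975; L₂L₃ = 15·5·49 = 3675; L₃L₄ = 5·49·29 = 7105.
Length 3: L₁..L₃: k=1: 0+3675+13·15·49=13230; k=2: 975+0+13·5·49=4160 → min 4160 | L₂..L₄: k=2: 0+7105+15·5·29=9280; k=3: 3675+0+15·49·29=24990 → min 9280.
Length 4: L₁..L₄: k=1: 0+9280+13·15·29=14935; k=2: 975+7105+13·5·29=9965; k=3: 4160+0+13·49·29=22633 → min 9965.
Optimal order: ((L₁ L₂) (L₃ L₄)) with cost 9965.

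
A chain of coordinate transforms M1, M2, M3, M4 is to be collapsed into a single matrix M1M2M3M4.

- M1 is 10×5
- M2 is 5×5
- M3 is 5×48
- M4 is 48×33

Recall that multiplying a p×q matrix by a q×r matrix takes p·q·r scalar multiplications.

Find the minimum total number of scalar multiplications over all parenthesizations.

Adjacent pairs: M1M2 = 10·5·5 = 250; M2M3 = 5·5·48 = 1200; M3M4 = 5·48·33 = 7920.
Length 3: M1..M3: k=1: 0+1200+10·5·48=3600; k=2: 250+0+10·5·48=2650 → min 2650 | M2..M4: k=2: 0+7920+5·5·33=8745; k=3: 1200+0+5·48·33=9120 → min 8745.
Length 4: M1..M4: k=1: 0+8745+10·5·33=10395; k=2: 250+7920+10·5·33=9820; k=3: 2650+0+10·48·33=18490 → min 9820.
Optimal order: ((M1M2)(M3M4)) with cost 9820.

9820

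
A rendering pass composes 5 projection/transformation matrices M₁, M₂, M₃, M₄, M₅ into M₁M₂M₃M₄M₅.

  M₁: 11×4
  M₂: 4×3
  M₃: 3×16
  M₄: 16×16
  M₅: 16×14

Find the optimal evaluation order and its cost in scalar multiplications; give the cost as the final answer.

2034

Adjacent pairs: M₁M₂ = 11·4·3 = 132; M₂M₃ = 4·3·16 = 192; M₃M₄ = 3·16·16 = 768; M₄M₅ = 16·16·14 = 3584.
Length 3: M₁..M₃: k=1: 0+192+11·4·16=896; k=2: 132+0+11·3·16=660 → min 660 | M₂..M₄: k=2: 0+768+4·3·16=960; k=3: 192+0+4·16·16=1216 → min 960 | M₃..M₅: k=3: 0+3584+3·16·14=4256; k=4: 768+0+3·16·14=1440 → min 1440.
Length 4: M₁..M₄: k=1: 0+960+11·4·16=1664; k=2: 132+768+11·3·16=1428; k=3: 660+0+11·16·16=3476 → min 1428 | M₂..M₅: k=2: 0+1440+4·3·14=1608; k=3: 192+3584+4·16·14=4672; k=4: 960+0+4·16·14=1856 → min 1608.
Length 5: M₁..M₅: k=1: 0+1608+11·4·14=2224; k=2: 132+1440+11·3·14=2034; k=3: 660+3584+11·16·14=6708; k=4: 1428+0+11·16·14=3892 → min 2034.
Optimal parenthesization: ((M₁M₂)((M₃M₄)M₅)) with cost 2034.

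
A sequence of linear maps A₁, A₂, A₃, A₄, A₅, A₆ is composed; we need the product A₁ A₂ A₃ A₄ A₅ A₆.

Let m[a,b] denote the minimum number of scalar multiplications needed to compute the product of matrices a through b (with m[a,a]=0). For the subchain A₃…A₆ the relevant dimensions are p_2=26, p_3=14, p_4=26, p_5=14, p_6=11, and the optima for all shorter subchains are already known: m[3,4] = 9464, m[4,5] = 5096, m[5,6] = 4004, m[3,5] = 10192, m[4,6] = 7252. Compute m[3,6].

11256

m[3,6] = min over k∈[3,5] of m[3,k]+m[k+1,6]+p_{2}·p_k·p_{6}.
k=3: 0 + 7252 + 26·14·11 = 11256; k=4: 9464 + 4004 + 26·26·11 = 20904; k=5: 10192 + 0 + 26·14·11 = 14196.
Minimum: 11256 at k=3.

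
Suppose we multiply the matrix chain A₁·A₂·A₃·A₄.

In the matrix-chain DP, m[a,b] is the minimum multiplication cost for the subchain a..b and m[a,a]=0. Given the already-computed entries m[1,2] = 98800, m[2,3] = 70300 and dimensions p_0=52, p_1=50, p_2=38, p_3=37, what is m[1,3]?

166500

m[1,3] = min over k∈[1,2] of m[1,k]+m[k+1,3]+p_{0}·p_k·p_{3}.
k=1: 0 + 70300 + 52·50·37 = 166500; k=2: 98800 + 0 + 52·38·37 = 171912.
Minimum: 166500 at k=1.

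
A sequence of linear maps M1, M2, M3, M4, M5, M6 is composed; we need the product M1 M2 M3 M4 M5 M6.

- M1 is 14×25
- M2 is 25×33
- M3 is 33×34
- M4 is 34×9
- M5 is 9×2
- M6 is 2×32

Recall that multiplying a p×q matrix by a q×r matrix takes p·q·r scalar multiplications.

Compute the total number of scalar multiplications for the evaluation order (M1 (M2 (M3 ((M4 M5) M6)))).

(M4 M5): 34×9 by 9×2 → 34×2, cost 34·9·2 = 612
((M4 M5) M6): 34×2 by 2×32 → 34×32, cost 34·2·32 = 2176; cumulative 2788
(M3 ((M4 M5) M6)): 33×34 by 34×32 → 33×32, cost 33·34·32 = 35904; cumulative 38692
(M2 (M3 ((M4 M5) M6))): 25×33 by 33×32 → 25×32, cost 25·33·32 = 26400; cumulative 65092
(M1 (M2 (M3 ((M4 M5) M6)))): 14×25 by 25×32 → 14×32, cost 14·25·32 = 11200; cumulative 76292
Total: 76292 scalar multiplications.

76292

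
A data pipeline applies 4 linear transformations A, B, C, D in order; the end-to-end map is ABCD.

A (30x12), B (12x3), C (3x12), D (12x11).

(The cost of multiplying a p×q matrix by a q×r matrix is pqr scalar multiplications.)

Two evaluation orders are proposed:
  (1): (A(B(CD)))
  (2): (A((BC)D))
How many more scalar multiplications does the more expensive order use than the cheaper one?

Order (1) = (A(B(CD))): (CD): 3×12 by 12×11 → 3×11, cost 3·12·11 = 396; (B(CD)): 12×3 by 3×11 → 12×11, cost 12·3·11 = 396; cumulative 792; (A(B(CD))): 30×12 by 12×11 → 30×11, cost 30·12·11 = 3960; cumulative 4752. Total 4752.
Order (2) = (A((BC)D)): (BC): 12×3 by 3×12 → 12×12, cost 12·3·12 = 432; ((BC)D): 12×12 by 12×11 → 12×11, cost 12·12·11 = 1584; cumulative 2016; (A((BC)D)): 30×12 by 12×11 → 30×11, cost 30·12·11 = 3960; cumulative 5976. Total 5976.
Difference: |4752 − 5976| = 1224.

1224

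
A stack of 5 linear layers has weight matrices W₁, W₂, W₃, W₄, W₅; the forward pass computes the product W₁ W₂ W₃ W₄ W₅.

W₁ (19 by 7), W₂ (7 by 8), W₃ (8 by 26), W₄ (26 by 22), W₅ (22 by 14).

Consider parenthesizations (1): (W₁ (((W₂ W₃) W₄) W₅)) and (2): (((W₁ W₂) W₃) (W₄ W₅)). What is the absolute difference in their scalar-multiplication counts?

Order (1) = (W₁ (((W₂ W₃) W₄) W₅)): (W₂ W₃): 7×8 by 8×26 → 7×26, cost 7·8·26 = 1456; ((W₂ W₃) W₄): 7×26 by 26×22 → 7×22, cost 7·26·22 = 4004; cumulative 5460; (((W₂ W₃) W₄) W₅): 7×22 by 22×14 → 7×14, cost 7·22·14 = 2156; cumulative 7616; (W₁ (((W₂ W₃) W₄) W₅)): 19×7 by 7×14 → 19×14, cost 19·7·14 = 1862; cumulative 9478. Total 9478.
Order (2) = (((W₁ W₂) W₃) (W₄ W₅)): (W₁ W₂): 19×7 by 7×8 → 19×8, cost 19·7·8 = 1064; ((W₁ W₂) W₃): 19×8 by 8×26 → 19×26, cost 19·8·26 = 3952; cumulative 5016; (W₄ W₅): 26×22 by 22×14 → 26×14, cost 26·22·14 = 8008; (((W₁ W₂) W₃) (W₄ W₅)): 19×26 by 26×14 → 19×14, cost 19·26·14 = 6916; cumulative 19940. Total 19940.
Difference: |9478 − 19940| = 10462.

10462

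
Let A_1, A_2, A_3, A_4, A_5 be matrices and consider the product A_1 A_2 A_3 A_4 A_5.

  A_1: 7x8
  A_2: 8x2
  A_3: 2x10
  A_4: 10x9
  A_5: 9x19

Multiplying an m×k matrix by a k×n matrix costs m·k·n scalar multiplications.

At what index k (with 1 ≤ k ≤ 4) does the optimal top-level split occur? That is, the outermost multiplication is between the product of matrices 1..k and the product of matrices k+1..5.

2

Adjacent pairs: A_1A_2 = 7·8·2 = 112; A_2A_3 = 8·2·10 = 160; A_3A_4 = 2·10·9 = 180; A_4A_5 = 10·9·19 = 1710.
Length 3: A_1..A_3: k=1: 0+160+7·8·10=720; k=2: 112+0+7·2·10=252 → min 252 | A_2..A_4: k=2: 0+180+8·2·9=324; k=3: 160+0+8·10·9=880 → min 324 | A_3..A_5: k=3: 0+1710+2·10·19=2090; k=4: 180+0+2·9·19=522 → min 522.
Length 4: A_1..A_4: k=1: 0+324+7·8·9=828; k=2: 112+180+7·2·9=418; k=3: 252+0+7·10·9=882 → min 418 | A_2..A_5: k=2: 0+522+8·2·19=826; k=3: 160+1710+8·10·19=3390; k=4: 324+0+8·9·19=1692 → min 826.
Top-level splits: k=1: (A_1..A_1)·(A_2..A_5) → 0+826+7·8·19 = 1890; k=2: (A_1..A_2)·(A_3..A_5) → 112+522+7·2·19 = 900; k=3: (A_1..A_3)·(A_4..A_5) → 252+1710+7·10·19 = 3292; k=4: (A_1..A_4)·(A_5..A_5) → 418+0+7·9·19 = 1615.
Best split is after A_2, i.e. k = 2.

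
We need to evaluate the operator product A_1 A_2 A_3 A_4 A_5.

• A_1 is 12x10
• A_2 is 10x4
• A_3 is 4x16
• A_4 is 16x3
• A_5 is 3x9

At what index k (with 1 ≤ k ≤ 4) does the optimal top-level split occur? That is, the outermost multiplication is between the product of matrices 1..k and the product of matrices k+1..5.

Adjacent pairs: A_1A_2 = 12·10·4 = 480; A_2A_3 = 10·4·16 = 640; A_3A_4 = 4·16·3 = 192; A_4A_5 = 16·3·9 = 432.
Length 3: A_1..A_3: k=1: 0+640+12·10·16=2560; k=2: 480+0+12·4·16=1248 → min 1248 | A_2..A_4: k=2: 0+192+10·4·3=312; k=3: 640+0+10·16·3=1120 → min 312 | A_3..A_5: k=3: 0+432+4·16·9=1008; k=4: 192+0+4·3·9=300 → min 300.
Length 4: A_1..A_4: k=1: 0+312+12·10·3=672; k=2: 480+192+12·4·3=816; k=3: 1248+0+12·16·3=1824 → min 672 | A_2..A_5: k=2: 0+300+10·4·9=660; k=3: 640+432+10·16·9=2512; k=4: 312+0+10·3·9=582 → min 582.
Top-level splits: k=1: (A_1..A_1)·(A_2..A_5) → 0+582+12·10·9 = 1662; k=2: (A_1..A_2)·(A_3..A_5) → 480+300+12·4·9 = 1212; k=3: (A_1..A_3)·(A_4..A_5) → 1248+432+12·16·9 = 3408; k=4: (A_1..A_4)·(A_5..A_5) → 672+0+12·3·9 = 996.
Best split is after A_4, i.e. k = 4.

4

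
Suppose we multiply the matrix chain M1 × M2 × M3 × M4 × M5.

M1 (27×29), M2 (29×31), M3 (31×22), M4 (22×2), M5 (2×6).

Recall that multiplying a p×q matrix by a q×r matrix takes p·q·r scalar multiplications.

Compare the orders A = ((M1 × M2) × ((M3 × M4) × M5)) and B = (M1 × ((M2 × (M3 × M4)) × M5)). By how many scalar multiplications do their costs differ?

22823

Order A = ((M1 × M2) × ((M3 × M4) × M5)): (M1 × M2): 27×29 by 29×31 → 27×31, cost 27·29·31 = 24273; (M3 × M4): 31×22 by 22×2 → 31×2, cost 31·22·2 = 1364; ((M3 × M4) × M5): 31×2 by 2×6 → 31×6, cost 31·2·6 = 372; cumulative 1736; ((M1 × M2) × ((M3 × M4) × M5)): 27×31 by 31×6 → 27×6, cost 27·31·6 = 5022; cumulative 31031. Total 31031.
Order B = (M1 × ((M2 × (M3 × M4)) × M5)): (M3 × M4): 31×22 by 22×2 → 31×2, cost 31·22·2 = 1364; (M2 × (M3 × M4)): 29×31 by 31×2 → 29×2, cost 29·31·2 = 1798; cumulative 3162; ((M2 × (M3 × M4)) × M5): 29×2 by 2×6 → 29×6, cost 29·2·6 = 348; cumulative 3510; (M1 × ((M2 × (M3 × M4)) × M5)): 27×29 by 29×6 → 27×6, cost 27·29·6 = 4698; cumulative 8208. Total 8208.
Difference: |31031 − 8208| = 22823.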